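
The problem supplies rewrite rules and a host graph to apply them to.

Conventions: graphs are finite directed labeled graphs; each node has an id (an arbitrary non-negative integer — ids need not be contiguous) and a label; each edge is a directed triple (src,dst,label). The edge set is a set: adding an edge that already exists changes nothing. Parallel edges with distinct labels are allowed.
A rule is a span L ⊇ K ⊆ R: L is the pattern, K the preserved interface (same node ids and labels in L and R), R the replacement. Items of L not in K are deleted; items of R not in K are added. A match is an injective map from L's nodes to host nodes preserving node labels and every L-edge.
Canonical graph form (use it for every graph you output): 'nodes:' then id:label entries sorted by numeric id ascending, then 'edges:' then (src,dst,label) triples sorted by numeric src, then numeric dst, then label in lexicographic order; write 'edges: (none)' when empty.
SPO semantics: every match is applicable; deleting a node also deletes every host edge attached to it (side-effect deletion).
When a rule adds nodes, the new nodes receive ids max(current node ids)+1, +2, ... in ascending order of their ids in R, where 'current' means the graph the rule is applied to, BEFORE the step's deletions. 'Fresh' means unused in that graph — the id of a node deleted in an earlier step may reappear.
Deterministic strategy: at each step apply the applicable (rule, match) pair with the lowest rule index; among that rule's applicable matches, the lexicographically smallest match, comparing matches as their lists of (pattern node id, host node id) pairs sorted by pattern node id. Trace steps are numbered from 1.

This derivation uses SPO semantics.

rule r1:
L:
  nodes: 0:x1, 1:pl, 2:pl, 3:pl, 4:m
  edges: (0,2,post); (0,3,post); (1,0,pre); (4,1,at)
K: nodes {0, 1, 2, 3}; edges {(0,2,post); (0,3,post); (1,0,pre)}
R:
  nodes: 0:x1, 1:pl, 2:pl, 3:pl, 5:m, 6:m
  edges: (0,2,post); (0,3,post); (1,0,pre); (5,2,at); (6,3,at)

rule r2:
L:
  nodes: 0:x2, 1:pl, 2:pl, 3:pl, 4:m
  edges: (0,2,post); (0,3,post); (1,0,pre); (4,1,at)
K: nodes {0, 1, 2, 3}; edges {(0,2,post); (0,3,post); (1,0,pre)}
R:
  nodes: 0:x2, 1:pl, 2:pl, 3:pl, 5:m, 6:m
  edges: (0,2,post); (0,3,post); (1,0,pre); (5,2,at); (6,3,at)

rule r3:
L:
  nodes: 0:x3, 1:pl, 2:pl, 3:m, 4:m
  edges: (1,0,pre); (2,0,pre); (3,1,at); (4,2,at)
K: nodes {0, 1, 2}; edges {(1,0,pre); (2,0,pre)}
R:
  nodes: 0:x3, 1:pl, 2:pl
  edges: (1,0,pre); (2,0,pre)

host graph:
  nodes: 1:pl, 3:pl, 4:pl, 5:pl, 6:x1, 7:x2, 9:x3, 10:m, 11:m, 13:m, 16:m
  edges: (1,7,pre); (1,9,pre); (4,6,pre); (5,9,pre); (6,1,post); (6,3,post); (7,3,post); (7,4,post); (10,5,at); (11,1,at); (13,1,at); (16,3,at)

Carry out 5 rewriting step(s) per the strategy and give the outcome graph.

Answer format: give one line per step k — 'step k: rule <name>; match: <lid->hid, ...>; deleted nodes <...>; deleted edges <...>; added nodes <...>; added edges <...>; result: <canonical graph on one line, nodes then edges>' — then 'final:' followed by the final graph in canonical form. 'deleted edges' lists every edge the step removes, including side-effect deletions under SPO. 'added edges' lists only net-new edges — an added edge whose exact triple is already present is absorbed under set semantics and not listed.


step 1: rule r2; match: 0->7, 1->1, 2->3, 3->4, 4->11; deleted nodes 11; deleted edges (11,1,at); added nodes 17, 18; added edges (17,3,at); (18,4,at); result: nodes: 1:pl, 3:pl, 4:pl, 5:pl, 6:x1, 7:x2, 9:x3, 10:m, 13:m, 16:m, 17:m, 18:m edges: (1,7,pre); (1,9,pre); (4,6,pre); (5,9,pre); (6,1,post); (6,3,post); (7,3,post); (7,4,post); (10,5,at); (13,1,at); (16,3,at); (17,3,at); (18,4,at)
step 2: rule r1; match: 0->6, 1->4, 2->1, 3->3, 4->18; deleted nodes 18; deleted edges (18,4,at); added nodes 19, 20; added edges (19,1,at); (20,3,at); result: nodes: 1:pl, 3:pl, 4:pl, 5:pl, 6:x1, 7:x2, 9:x3, 10:m, 13:m, 16:m, 17:m, 19:m, 20:m edges: (1,7,pre); (1,9,pre); (4,6,pre); (5,9,pre); (6,1,post); (6,3,post); (7,3,post); (7,4,post); (10,5,at); (13,1,at); (16,3,at); (17,3,at); (19,1,at); (20,3,at)
step 3: rule r2; match: 0->7, 1->1, 2->3, 3->4, 4->13; deleted nodes 13; deleted edges (13,1,at); added nodes 21, 22; added edges (21,3,at); (22,4,at); result: nodes: 1:pl, 3:pl, 4:pl, 5:pl, 6:x1, 7:x2, 9:x3, 10:m, 16:m, 17:m, 19:m, 20:m, 21:m, 22:m edges: (1,7,pre); (1,9,pre); (4,6,pre); (5,9,pre); (6,1,post); (6,3,post); (7,3,post); (7,4,post); (10,5,at); (16,3,at); (17,3,at); (19,1,at); (20,3,at); (21,3,at); (22,4,at)
step 4: rule r1; match: 0->6, 1->4, 2->1, 3->3, 4->22; deleted nodes 22; deleted edges (22,4,at); added nodes 23, 24; added edges (23,1,at); (24,3,at); result: nodes: 1:pl, 3:pl, 4:pl, 5:pl, 6:x1, 7:x2, 9:x3, 10:m, 16:m, 17:m, 19:m, 20:m, 21:m, 23:m, 24:m edges: (1,7,pre); (1,9,pre); (4,6,pre); (5,9,pre); (6,1,post); (6,3,post); (7,3,post); (7,4,post); (10,5,at); (16,3,at); (17,3,at); (19,1,at); (20,3,at); (21,3,at); (23,1,at); (24,3,at)
step 5: rule r2; match: 0->7, 1->1, 2->3, 3->4, 4->19; deleted nodes 19; deleted edges (19,1,at); added nodes 25, 26; added edges (25,3,at); (26,4,at); result: nodes: 1:pl, 3:pl, 4:pl, 5:pl, 6:x1, 7:x2, 9:x3, 10:m, 16:m, 17:m, 20:m, 21:m, 23:m, 24:m, 25:m, 26:m edges: (1,7,pre); (1,9,pre); (4,6,pre); (5,9,pre); (6,1,post); (6,3,post); (7,3,post); (7,4,post); (10,5,at); (16,3,at); (17,3,at); (20,3,at); (21,3,at); (23,1,at); (24,3,at); (25,3,at); (26,4,at)
final:
nodes: 1:pl, 3:pl, 4:pl, 5:pl, 6:x1, 7:x2, 9:x3, 10:m, 16:m, 17:m, 20:m, 21:m, 23:m, 24:m, 25:m, 26:m
edges: (1,7,pre); (1,9,pre); (4,6,pre); (5,9,pre); (6,1,post); (6,3,post); (7,3,post); (7,4,post); (10,5,at); (16,3,at); (17,3,at); (20,3,at); (21,3,at); (23,1,at); (24,3,at); (25,3,at); (26,4,at)


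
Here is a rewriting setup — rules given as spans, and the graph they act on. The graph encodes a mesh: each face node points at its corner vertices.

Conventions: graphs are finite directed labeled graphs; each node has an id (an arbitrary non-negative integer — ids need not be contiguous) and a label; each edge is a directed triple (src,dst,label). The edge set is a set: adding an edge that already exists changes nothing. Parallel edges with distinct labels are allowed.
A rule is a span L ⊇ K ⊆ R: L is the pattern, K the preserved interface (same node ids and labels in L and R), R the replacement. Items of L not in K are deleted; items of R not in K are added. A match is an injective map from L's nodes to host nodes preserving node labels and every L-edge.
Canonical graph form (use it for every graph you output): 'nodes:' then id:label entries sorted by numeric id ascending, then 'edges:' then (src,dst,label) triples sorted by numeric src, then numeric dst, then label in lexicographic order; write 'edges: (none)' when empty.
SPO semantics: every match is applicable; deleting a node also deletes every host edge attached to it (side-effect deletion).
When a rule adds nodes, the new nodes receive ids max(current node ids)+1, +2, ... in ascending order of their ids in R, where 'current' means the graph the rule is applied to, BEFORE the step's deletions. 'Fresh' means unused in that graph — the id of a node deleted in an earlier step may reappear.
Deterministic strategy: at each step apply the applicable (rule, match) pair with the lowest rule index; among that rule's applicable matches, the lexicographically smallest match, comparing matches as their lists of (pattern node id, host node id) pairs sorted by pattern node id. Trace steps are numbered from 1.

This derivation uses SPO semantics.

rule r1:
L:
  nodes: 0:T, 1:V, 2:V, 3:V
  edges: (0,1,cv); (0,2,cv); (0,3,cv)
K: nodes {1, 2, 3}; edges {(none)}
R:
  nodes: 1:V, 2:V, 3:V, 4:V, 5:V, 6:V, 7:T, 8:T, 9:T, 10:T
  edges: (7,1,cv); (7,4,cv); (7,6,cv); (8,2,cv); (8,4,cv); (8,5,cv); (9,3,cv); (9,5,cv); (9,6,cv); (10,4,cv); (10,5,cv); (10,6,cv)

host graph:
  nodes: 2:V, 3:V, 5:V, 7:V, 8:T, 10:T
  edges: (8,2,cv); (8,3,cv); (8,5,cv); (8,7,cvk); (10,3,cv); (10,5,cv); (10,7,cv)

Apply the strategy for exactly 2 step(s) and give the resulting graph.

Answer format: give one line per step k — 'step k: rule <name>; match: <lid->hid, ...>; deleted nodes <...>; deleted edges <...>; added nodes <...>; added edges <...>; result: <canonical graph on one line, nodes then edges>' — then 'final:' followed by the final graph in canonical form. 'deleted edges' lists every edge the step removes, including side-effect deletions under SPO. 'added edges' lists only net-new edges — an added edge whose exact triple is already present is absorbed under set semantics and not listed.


step 1: rule r1; match: 0->8, 1->2, 2->3, 3->5; deleted nodes 8; deleted edges (8,2,cv); (8,3,cv); (8,5,cv); (8,7,cvk); added nodes 11, 12, 13, 14, 15, 16, 17; added edges (14,2,cv); (14,11,cv); (14,13,cv); (15,3,cv); (15,11,cv); (15,12,cv); (16,5,cv); (16,12,cv); (16,13,cv); (17,11,cv); (17,12,cv); (17,13,cv); result: nodes: 2:V, 3:V, 5:V, 7:V, 10:T, 11:V, 12:V, 13:V, 14:T, 15:T, 16:T, 17:T edges: (10,3,cv); (10,5,cv); (10,7,cv); (14,2,cv); (14,11,cv); (14,13,cv); (15,3,cv); (15,11,cv); (15,12,cv); (16,5,cv); (16,12,cv); (16,13,cv); (17,11,cv); (17,12,cv); (17,13,cv)
step 2: rule r1; match: 0->10, 1->3, 2->5, 3->7; deleted nodes 10; deleted edges (10,3,cv); (10,5,cv); (10,7,cv); added nodes 18, 19, 20, 21, 22, 23, 24; added edges (21,3,cv); (21,18,cv); (21,20,cv); (22,5,cv); (22,18,cv); (22,19,cv); (23,7,cv); (23,19,cv); (23,20,cv); (24,18,cv); (24,19,cv); (24,20,cv); result: nodes: 2:V, 3:V, 5:V, 7:V, 11:V, 12:V, 13:V, 14:T, 15:T, 16:T, 17:T, 18:V, 19:V, 20:V, 21:T, 22:T, 23:T, 24:T edges: (14,2,cv); (14,11,cv); (14,13,cv); (15,3,cv); (15,11,cv); (15,12,cv); (16,5,cv); (16,12,cv); (16,13,cv); (17,11,cv); (17,12,cv); (17,13,cv); (21,3,cv); (21,18,cv); (21,20,cv); (22,5,cv); (22,18,cv); (22,19,cv); (23,7,cv); (23,19,cv); (23,20,cv); (24,18,cv); (24,19,cv); (24,20,cv)
final:
nodes: 2:V, 3:V, 5:V, 7:V, 11:V, 12:V, 13:V, 14:T, 15:T, 16:T, 17:T, 18:V, 19:V, 20:V, 21:T, 22:T, 23:T, 24:T
edges: (14,2,cv); (14,11,cv); (14,13,cv); (15,3,cv); (15,11,cv); (15,12,cv); (16,5,cv); (16,12,cv); (16,13,cv); (17,11,cv); (17,12,cv); (17,13,cv); (21,3,cv); (21,18,cv); (21,20,cv); (22,5,cv); (22,18,cv); (22,19,cv); (23,7,cv); (23,19,cv); (23,20,cv); (24,18,cv); (24,19,cv); (24,20,cv)


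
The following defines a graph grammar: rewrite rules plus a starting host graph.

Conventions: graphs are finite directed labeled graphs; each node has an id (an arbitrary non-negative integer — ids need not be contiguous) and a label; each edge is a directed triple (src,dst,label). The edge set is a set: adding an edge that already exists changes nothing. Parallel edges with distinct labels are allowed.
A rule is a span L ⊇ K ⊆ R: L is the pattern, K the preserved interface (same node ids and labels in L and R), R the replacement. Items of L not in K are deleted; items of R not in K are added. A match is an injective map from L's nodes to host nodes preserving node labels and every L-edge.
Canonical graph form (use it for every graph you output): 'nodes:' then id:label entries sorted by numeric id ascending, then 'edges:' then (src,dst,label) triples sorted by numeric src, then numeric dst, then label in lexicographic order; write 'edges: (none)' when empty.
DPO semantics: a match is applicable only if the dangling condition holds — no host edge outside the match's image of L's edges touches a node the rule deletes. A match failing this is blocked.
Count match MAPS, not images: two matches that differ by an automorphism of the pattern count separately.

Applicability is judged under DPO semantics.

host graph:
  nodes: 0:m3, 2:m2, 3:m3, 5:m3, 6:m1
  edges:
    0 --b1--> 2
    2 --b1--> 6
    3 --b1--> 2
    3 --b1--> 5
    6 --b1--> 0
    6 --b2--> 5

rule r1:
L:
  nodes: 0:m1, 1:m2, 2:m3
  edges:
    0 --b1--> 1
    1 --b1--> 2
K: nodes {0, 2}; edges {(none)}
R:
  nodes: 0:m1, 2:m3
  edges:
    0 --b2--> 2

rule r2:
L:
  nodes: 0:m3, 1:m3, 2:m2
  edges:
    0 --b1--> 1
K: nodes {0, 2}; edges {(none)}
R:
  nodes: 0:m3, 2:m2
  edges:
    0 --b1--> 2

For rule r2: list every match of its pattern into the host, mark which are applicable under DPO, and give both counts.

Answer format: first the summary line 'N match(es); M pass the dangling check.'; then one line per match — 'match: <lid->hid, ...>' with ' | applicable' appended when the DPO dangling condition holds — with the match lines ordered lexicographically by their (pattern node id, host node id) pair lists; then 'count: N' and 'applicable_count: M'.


1 match(es); 0 pass the dangling check.
match: 0->3, 1->5, 2->2
count: 1
applicable_count: 0


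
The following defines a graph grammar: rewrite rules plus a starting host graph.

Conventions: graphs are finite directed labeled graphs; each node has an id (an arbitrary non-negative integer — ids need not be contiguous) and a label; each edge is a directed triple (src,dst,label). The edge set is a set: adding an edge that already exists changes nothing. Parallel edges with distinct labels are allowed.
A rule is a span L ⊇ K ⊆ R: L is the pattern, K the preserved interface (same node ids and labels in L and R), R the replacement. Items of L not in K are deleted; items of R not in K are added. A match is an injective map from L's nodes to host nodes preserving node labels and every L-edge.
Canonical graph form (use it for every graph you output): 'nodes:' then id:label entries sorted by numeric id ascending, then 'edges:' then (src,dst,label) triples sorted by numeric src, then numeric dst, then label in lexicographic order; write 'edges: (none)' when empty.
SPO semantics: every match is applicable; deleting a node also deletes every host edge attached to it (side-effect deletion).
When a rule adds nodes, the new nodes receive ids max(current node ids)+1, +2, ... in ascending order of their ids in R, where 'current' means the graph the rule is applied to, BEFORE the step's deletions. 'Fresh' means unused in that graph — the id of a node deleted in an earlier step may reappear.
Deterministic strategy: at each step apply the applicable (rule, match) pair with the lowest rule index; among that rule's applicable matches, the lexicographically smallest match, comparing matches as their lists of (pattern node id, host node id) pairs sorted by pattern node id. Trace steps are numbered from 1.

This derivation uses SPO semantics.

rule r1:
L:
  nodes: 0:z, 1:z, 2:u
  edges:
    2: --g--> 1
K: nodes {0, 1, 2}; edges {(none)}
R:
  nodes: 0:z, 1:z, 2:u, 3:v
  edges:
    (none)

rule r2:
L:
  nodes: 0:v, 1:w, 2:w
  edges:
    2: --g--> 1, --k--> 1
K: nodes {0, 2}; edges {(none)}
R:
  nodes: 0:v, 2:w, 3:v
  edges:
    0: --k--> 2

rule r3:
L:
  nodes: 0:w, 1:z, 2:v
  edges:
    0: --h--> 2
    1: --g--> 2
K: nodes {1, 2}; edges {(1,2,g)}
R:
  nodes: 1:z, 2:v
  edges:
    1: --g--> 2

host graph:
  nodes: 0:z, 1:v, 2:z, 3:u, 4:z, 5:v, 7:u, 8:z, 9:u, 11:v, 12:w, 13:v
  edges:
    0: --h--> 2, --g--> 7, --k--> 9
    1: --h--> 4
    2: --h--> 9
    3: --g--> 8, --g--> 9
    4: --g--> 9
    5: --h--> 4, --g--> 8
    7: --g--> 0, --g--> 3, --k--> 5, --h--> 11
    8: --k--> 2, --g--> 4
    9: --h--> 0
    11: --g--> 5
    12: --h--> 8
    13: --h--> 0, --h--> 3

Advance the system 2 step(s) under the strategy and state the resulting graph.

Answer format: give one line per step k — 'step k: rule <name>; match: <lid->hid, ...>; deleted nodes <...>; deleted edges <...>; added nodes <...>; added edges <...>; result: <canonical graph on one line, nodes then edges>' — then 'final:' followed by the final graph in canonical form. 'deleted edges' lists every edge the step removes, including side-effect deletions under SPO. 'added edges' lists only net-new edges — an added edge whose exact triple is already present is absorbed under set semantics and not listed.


step 1: rule r1; match: 0->0, 1->8, 2->3; deleted nodes (none); deleted edges (3,8,g); added nodes 14; added edges (none); result: nodes: 0:z, 1:v, 2:z, 3:u, 4:z, 5:v, 7:u, 8:z, 9:u, 11:v, 12:w, 13:v, 14:v edges: (0,2,h); (0,7,g); (0,9,k); (1,4,h); (2,9,h); (3,9,g); (4,9,g); (5,4,h); (5,8,g); (7,0,g); (7,3,g); (7,5,k); (7,11,h); (8,2,k); (8,4,g); (9,0,h); (11,5,g); (12,8,h); (13,0,h); (13,3,h)
step 2: rule r1; match: 0->2, 1->0, 2->7; deleted nodes (none); deleted edges (7,0,g); added nodes 15; added edges (none); result: nodes: 0:z, 1:v, 2:z, 3:u, 4:z, 5:v, 7:u, 8:z, 9:u, 11:v, 12:w, 13:v, 14:v, 15:v edges: (0,2,h); (0,7,g); (0,9,k); (1,4,h); (2,9,h); (3,9,g); (4,9,g); (5,4,h); (5,8,g); (7,3,g); (7,5,k); (7,11,h); (8,2,k); (8,4,g); (9,0,h); (11,5,g); (12,8,h); (13,0,h); (13,3,h)
final:
nodes: 0:z, 1:v, 2:z, 3:u, 4:z, 5:v, 7:u, 8:z, 9:u, 11:v, 12:w, 13:v, 14:v, 15:v
edges: (0,2,h); (0,7,g); (0,9,k); (1,4,h); (2,9,h); (3,9,g); (4,9,g); (5,4,h); (5,8,g); (7,3,g); (7,5,k); (7,11,h); (8,2,k); (8,4,g); (9,0,h); (11,5,g); (12,8,h); (13,0,h); (13,3,h)


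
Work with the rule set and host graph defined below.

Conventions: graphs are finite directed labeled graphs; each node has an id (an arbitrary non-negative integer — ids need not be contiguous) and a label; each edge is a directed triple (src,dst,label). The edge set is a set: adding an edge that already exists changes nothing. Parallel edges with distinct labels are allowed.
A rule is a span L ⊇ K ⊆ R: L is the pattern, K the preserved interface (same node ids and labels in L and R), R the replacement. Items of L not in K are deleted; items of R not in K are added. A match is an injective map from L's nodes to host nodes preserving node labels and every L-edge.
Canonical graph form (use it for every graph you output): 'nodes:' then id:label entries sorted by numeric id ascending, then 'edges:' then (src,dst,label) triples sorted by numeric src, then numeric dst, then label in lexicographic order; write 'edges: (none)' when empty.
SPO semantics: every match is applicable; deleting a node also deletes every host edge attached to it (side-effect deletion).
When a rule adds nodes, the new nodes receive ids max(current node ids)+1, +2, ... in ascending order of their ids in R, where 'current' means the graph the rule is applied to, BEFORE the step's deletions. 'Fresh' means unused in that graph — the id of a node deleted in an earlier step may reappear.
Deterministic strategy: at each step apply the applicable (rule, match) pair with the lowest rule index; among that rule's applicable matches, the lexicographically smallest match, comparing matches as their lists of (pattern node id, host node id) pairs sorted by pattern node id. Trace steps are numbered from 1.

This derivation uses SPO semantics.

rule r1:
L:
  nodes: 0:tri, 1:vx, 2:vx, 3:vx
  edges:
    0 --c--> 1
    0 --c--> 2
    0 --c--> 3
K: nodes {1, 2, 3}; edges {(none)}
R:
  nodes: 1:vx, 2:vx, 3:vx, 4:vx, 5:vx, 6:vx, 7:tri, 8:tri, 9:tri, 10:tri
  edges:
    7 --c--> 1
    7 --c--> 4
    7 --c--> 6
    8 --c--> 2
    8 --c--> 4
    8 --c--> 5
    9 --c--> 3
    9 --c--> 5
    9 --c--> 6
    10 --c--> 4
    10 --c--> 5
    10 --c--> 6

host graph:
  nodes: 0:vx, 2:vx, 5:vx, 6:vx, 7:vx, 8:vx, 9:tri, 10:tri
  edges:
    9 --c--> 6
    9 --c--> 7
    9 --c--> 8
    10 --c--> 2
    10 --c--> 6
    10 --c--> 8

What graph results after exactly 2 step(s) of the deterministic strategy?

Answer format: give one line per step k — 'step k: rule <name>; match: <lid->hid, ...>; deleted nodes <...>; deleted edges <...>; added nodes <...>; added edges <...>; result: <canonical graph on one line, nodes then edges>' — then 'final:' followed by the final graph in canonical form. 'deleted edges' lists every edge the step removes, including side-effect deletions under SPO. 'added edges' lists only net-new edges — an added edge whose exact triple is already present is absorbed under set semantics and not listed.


step 1: rule r1; match: 0->9, 1->6, 2->7, 3->8; deleted nodes 9; deleted edges (9,6,c); (9,7,c); (9,8,c); added nodes 11, 12, 13, 14, 15, 16, 17; added edges (14,6,c); (14,11,c); (14,13,c); (15,7,c); (15,11,c); (15,12,c); (16,8,c); (16,12,c); (16,13,c); (17,11,c); (17,12,c); (17,13,c); result: nodes: 0:vx, 2:vx, 5:vx, 6:vx, 7:vx, 8:vx, 10:tri, 11:vx, 12:vx, 13:vx, 14:tri, 15:tri, 16:tri, 17:tri edges: (10,2,c); (10,6,c); (10,8,c); (14,6,c); (14,11,c); (14,13,c); (15,7,c); (15,11,c); (15,12,c); (16,8,c); (16,12,c); (16,13,c); (17,11,c); (17,12,c); (17,13,c)
step 2: rule r1; match: 0->10, 1->2, 2->6, 3->8; deleted nodes 10; deleted edges (10,2,c); (10,6,c); (10,8,c); added nodes 18, 19, 20, 21, 22, 23, 24; added edges (21,2,c); (21,18,c); (21,20,c); (22,6,c); (22,18,c); (22,19,c); (23,8,c); (23,19,c); (23,20,c); (24,18,c); (24,19,c); (24,20,c); result: nodes: 0:vx, 2:vx, 5:vx, 6:vx, 7:vx, 8:vx, 11:vx, 12:vx, 13:vx, 14:tri, 15:tri, 16:tri, 17:tri, 18:vx, 19:vx, 20:vx, 21:tri, 22:tri, 23:tri, 24:tri edges: (14,6,c); (14,11,c); (14,13,c); (15,7,c); (15,11,c); (15,12,c); (16,8,c); (16,12,c); (16,13,c); (17,11,c); (17,12,c); (17,13,c); (21,2,c); (21,18,c); (21,20,c); (22,6,c); (22,18,c); (22,19,c); (23,8,c); (23,19,c); (23,20,c); (24,18,c); (24,19,c); (24,20,c)
final:
nodes: 0:vx, 2:vx, 5:vx, 6:vx, 7:vx, 8:vx, 11:vx, 12:vx, 13:vx, 14:tri, 15:tri, 16:tri, 17:tri, 18:vx, 19:vx, 20:vx, 21:tri, 22:tri, 23:tri, 24:tri
edges: (14,6,c); (14,11,c); (14,13,c); (15,7,c); (15,11,c); (15,12,c); (16,8,c); (16,12,c); (16,13,c); (17,11,c); (17,12,c); (17,13,c); (21,2,c); (21,18,c); (21,20,c); (22,6,c); (22,18,c); (22,19,c); (23,8,c); (23,19,c); (23,20,c); (24,18,c); (24,19,c); (24,20,c)


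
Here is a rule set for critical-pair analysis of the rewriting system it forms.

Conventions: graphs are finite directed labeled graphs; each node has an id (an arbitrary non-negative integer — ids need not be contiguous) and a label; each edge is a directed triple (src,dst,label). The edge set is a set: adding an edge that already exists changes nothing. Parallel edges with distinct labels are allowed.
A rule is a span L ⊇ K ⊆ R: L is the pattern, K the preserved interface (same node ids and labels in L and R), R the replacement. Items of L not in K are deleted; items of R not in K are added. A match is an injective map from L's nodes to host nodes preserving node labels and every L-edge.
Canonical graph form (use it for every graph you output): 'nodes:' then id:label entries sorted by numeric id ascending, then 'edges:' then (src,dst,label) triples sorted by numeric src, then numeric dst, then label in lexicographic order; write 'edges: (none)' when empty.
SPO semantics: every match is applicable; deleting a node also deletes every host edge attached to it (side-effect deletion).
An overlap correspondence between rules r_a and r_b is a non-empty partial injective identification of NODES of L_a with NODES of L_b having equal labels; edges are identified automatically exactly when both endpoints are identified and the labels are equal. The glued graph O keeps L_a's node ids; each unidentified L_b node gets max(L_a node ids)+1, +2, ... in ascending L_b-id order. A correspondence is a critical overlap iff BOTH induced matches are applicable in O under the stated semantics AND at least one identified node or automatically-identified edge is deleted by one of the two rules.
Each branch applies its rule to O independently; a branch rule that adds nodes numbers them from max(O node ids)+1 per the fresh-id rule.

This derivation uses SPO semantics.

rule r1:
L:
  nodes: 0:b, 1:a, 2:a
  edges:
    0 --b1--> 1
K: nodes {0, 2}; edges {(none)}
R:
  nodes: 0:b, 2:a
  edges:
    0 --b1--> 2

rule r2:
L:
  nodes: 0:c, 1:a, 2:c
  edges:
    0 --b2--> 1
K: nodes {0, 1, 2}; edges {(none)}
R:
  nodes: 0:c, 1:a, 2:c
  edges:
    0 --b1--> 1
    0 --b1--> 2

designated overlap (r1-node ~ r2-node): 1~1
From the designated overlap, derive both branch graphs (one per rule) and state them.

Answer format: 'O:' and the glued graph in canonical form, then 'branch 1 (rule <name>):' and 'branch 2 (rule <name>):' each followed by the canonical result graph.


O:
nodes: 0:b, 1:a, 2:a, 3:c, 4:c
edges: (0,1,b1); (3,1,b2)
branch 1 (rule r1):
nodes: 0:b, 2:a, 3:c, 4:c
edges: (0,2,b1)
branch 2 (rule r2):
nodes: 0:b, 1:a, 2:a, 3:c, 4:c
edges: (0,1,b1); (3,1,b1); (3,4,b1)


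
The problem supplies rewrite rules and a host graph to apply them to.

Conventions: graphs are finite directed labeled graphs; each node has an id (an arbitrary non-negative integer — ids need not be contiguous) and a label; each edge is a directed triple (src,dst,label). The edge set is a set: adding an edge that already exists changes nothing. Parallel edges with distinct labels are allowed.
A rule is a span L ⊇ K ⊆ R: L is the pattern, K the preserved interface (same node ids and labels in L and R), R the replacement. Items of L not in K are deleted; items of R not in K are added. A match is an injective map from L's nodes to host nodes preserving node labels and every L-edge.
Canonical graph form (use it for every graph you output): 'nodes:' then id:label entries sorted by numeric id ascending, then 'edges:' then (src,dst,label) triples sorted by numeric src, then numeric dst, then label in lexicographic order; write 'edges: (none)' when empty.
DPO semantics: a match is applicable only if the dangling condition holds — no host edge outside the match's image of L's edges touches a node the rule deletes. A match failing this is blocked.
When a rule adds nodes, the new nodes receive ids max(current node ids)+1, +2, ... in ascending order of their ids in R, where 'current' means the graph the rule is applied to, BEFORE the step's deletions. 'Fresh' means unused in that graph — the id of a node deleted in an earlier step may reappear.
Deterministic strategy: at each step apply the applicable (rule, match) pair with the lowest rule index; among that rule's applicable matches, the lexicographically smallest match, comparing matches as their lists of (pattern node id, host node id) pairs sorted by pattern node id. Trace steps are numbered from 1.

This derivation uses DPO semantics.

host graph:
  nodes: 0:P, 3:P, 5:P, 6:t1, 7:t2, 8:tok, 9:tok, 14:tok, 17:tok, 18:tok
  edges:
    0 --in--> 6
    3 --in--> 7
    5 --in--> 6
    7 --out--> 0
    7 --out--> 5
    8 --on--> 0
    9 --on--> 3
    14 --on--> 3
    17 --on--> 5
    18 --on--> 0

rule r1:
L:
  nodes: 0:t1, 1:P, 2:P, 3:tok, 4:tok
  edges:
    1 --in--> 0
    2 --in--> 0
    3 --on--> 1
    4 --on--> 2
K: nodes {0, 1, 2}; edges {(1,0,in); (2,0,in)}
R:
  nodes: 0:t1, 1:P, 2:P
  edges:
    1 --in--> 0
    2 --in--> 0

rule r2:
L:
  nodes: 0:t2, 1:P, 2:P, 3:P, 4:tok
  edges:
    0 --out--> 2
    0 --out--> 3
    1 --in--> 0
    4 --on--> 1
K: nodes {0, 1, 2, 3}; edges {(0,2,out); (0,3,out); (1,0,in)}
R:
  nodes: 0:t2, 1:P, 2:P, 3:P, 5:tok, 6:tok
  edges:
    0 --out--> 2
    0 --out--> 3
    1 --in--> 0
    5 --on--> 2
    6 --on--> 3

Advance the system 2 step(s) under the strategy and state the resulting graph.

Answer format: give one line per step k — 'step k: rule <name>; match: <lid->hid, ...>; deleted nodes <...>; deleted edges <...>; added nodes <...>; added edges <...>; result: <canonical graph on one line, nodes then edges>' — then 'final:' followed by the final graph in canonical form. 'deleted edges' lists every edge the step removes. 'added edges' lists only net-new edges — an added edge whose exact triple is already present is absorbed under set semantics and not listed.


step 1: rule r1; match: 0->6, 1->0, 2->5, 3->8, 4->17; deleted nodes 8, 17; deleted edges (8,0,on); (17,5,on); added nodes (none); added edges (none); result: nodes: 0:P, 3:P, 5:P, 6:t1, 7:t2, 9:tok, 14:tok, 18:tok edges: (0,6,in); (3,7,in); (5,6,in); (7,0,out); (7,5,out); (9,3,on); (14,3,on); (18,0,on)
step 2: rule r2; match: 0->7, 1->3, 2->0, 3->5, 4->9; deleted nodes 9; deleted edges (9,3,on); added nodes 19, 20; added edges (19,0,on); (20,5,on); result: nodes: 0:P, 3:P, 5:P, 6:t1, 7:t2, 14:tok, 18:tok, 19:tok, 20:tok edges: (0,6,in); (3,7,in); (5,6,in); (7,0,out); (7,5,out); (14,3,on); (18,0,on); (19,0,on); (20,5,on)
final:
nodes: 0:P, 3:P, 5:P, 6:t1, 7:t2, 14:tok, 18:tok, 19:tok, 20:tok
edges: (0,6,in); (3,7,in); (5,6,in); (7,0,out); (7,5,out); (14,3,on); (18,0,on); (19,0,on); (20,5,on)


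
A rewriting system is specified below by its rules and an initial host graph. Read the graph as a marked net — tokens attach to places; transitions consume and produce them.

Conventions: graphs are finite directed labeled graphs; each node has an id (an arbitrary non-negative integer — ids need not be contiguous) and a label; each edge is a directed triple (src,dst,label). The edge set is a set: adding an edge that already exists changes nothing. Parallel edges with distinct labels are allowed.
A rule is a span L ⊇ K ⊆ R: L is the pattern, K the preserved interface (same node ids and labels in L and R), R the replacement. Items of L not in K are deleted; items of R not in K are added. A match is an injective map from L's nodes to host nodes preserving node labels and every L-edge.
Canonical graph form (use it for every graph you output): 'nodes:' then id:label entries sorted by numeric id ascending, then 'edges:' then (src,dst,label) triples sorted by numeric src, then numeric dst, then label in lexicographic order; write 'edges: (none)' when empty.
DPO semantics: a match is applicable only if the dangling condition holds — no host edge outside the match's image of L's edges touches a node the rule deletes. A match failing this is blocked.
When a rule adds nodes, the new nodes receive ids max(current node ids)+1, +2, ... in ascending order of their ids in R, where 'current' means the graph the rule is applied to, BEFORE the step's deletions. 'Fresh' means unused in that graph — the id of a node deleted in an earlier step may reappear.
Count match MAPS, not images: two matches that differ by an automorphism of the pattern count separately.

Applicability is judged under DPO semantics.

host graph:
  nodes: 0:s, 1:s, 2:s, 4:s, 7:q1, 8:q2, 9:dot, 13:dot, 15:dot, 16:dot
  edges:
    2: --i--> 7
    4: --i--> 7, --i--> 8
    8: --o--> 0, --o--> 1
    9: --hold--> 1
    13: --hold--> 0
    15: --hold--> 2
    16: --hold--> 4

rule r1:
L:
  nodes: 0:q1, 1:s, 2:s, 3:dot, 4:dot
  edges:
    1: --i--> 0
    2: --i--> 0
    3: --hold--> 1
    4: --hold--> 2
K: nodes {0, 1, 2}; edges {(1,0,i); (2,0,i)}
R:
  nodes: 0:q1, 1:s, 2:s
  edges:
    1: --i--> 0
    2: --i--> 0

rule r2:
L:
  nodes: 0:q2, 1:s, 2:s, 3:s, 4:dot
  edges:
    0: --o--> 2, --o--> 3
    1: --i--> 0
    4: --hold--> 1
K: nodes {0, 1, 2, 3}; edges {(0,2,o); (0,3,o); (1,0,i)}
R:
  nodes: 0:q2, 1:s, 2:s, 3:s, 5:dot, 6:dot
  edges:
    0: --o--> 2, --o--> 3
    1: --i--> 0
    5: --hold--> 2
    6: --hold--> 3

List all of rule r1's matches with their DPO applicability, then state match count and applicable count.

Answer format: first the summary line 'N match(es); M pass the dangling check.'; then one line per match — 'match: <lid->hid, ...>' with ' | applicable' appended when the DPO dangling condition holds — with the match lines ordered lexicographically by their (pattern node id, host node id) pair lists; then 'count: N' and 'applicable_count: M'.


2 match(es); 2 pass the dangling check.
match: 0->7, 1->2, 2->4, 3->15, 4->16 | applicable
match: 0->7, 1->4, 2->2, 3->16, 4->15 | applicable
count: 2
applicable_count: 2


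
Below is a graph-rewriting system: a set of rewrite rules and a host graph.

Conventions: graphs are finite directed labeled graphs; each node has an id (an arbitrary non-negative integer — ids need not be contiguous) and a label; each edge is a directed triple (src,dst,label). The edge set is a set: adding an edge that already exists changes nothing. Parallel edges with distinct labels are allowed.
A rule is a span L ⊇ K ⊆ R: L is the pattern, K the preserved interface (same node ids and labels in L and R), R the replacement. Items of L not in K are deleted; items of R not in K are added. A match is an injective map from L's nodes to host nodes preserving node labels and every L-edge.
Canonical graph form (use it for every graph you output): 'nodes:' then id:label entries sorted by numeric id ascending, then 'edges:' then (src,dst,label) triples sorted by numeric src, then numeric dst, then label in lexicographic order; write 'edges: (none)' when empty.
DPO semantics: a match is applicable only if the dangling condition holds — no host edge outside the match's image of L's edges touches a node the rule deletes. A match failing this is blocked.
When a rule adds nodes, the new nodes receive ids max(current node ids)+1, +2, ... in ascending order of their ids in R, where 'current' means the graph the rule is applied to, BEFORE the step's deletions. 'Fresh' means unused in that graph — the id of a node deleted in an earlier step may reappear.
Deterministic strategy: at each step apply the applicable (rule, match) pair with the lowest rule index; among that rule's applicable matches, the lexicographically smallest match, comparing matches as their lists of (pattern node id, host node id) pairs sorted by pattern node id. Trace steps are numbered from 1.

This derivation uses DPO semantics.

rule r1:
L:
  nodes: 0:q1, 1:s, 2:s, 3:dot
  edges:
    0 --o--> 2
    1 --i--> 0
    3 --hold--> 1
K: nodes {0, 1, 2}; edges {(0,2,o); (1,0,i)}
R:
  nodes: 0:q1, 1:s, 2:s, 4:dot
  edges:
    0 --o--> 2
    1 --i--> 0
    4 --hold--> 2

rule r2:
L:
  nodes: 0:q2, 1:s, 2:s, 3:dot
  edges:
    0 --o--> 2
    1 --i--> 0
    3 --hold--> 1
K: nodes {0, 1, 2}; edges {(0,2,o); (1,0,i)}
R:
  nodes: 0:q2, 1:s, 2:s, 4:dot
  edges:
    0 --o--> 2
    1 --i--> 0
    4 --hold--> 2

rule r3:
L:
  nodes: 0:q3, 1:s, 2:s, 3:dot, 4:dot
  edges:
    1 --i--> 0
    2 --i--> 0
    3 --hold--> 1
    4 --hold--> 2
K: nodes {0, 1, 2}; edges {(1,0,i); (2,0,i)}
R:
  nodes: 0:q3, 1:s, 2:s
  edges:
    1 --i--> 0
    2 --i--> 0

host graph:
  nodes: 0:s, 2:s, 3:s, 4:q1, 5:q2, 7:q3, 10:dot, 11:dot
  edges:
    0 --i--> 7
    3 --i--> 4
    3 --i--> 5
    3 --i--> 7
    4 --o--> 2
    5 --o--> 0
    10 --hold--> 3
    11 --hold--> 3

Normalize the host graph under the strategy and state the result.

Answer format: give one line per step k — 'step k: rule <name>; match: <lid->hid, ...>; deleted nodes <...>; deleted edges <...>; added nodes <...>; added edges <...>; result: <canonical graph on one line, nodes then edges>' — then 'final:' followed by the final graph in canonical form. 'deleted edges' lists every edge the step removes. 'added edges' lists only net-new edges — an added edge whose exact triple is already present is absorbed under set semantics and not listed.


step 1: rule r1; match: 0->4, 1->3, 2->2, 3->10; deleted nodes 10; deleted edges (10,3,hold); added nodes 12; added edges (12,2,hold); result: nodes: 0:s, 2:s, 3:s, 4:q1, 5:q2, 7:q3, 11:dot, 12:dot edges: (0,7,i); (3,4,i); (3,5,i); (3,7,i); (4,2,o); (5,0,o); (11,3,hold); (12,2,hold)
step 2: rule r1; match: 0->4, 1->3, 2->2, 3->11; deleted nodes 11; deleted edges (11,3,hold); added nodes 13; added edges (13,2,hold); result: nodes: 0:s, 2:s, 3:s, 4:q1, 5:q2, 7:q3, 12:dot, 13:dot edges: (0,7,i); (3,4,i); (3,5,i); (3,7,i); (4,2,o); (5,0,o); (12,2,hold); (13,2,hold)
final:
nodes: 0:s, 2:s, 3:s, 4:q1, 5:q2, 7:q3, 12:dot, 13:dot
edges: (0,7,i); (3,4,i); (3,5,i); (3,7,i); (4,2,o); (5,0,o); (12,2,hold); (13,2,hold)


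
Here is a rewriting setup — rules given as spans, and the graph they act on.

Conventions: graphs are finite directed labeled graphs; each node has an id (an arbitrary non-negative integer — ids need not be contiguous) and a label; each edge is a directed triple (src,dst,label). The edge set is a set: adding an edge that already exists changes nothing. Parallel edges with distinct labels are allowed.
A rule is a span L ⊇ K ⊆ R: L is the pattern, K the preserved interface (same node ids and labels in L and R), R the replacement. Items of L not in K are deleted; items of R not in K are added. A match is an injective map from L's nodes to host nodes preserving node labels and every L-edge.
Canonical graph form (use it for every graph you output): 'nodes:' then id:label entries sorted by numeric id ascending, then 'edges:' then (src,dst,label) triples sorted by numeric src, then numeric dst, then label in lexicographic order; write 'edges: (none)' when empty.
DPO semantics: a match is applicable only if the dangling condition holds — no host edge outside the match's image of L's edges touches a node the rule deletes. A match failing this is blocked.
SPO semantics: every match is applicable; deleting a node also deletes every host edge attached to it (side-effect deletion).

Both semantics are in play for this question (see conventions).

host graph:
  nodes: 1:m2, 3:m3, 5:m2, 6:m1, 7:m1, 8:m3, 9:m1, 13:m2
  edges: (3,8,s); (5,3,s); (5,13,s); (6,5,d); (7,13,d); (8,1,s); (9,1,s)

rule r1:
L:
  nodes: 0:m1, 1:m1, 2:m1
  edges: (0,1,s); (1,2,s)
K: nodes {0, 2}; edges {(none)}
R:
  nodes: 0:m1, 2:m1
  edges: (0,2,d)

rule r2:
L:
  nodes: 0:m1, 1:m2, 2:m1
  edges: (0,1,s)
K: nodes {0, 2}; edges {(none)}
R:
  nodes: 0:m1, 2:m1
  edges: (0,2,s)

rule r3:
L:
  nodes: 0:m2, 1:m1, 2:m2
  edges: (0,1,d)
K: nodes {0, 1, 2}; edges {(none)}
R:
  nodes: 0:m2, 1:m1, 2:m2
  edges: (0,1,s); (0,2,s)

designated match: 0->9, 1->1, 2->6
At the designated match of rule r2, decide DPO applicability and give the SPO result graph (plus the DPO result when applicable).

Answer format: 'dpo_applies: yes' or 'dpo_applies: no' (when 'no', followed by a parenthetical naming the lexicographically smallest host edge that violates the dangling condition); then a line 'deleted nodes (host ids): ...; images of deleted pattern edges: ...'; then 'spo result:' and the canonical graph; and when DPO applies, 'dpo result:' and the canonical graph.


dpo_applies: no
(the rule deletes node 1, which keeps host edge (8,1,s) outside the match image — the dangling condition fails, DPO blocks; SPO proceeds and side-deletes such edges)
deleted nodes (host ids): 1; images of deleted pattern edges: (9,1,s)
spo result:
nodes: 3:m3, 5:m2, 6:m1, 7:m1, 8:m3, 9:m1, 13:m2
edges: (3,8,s); (5,3,s); (5,13,s); (6,5,d); (7,13,d); (9,6,s)


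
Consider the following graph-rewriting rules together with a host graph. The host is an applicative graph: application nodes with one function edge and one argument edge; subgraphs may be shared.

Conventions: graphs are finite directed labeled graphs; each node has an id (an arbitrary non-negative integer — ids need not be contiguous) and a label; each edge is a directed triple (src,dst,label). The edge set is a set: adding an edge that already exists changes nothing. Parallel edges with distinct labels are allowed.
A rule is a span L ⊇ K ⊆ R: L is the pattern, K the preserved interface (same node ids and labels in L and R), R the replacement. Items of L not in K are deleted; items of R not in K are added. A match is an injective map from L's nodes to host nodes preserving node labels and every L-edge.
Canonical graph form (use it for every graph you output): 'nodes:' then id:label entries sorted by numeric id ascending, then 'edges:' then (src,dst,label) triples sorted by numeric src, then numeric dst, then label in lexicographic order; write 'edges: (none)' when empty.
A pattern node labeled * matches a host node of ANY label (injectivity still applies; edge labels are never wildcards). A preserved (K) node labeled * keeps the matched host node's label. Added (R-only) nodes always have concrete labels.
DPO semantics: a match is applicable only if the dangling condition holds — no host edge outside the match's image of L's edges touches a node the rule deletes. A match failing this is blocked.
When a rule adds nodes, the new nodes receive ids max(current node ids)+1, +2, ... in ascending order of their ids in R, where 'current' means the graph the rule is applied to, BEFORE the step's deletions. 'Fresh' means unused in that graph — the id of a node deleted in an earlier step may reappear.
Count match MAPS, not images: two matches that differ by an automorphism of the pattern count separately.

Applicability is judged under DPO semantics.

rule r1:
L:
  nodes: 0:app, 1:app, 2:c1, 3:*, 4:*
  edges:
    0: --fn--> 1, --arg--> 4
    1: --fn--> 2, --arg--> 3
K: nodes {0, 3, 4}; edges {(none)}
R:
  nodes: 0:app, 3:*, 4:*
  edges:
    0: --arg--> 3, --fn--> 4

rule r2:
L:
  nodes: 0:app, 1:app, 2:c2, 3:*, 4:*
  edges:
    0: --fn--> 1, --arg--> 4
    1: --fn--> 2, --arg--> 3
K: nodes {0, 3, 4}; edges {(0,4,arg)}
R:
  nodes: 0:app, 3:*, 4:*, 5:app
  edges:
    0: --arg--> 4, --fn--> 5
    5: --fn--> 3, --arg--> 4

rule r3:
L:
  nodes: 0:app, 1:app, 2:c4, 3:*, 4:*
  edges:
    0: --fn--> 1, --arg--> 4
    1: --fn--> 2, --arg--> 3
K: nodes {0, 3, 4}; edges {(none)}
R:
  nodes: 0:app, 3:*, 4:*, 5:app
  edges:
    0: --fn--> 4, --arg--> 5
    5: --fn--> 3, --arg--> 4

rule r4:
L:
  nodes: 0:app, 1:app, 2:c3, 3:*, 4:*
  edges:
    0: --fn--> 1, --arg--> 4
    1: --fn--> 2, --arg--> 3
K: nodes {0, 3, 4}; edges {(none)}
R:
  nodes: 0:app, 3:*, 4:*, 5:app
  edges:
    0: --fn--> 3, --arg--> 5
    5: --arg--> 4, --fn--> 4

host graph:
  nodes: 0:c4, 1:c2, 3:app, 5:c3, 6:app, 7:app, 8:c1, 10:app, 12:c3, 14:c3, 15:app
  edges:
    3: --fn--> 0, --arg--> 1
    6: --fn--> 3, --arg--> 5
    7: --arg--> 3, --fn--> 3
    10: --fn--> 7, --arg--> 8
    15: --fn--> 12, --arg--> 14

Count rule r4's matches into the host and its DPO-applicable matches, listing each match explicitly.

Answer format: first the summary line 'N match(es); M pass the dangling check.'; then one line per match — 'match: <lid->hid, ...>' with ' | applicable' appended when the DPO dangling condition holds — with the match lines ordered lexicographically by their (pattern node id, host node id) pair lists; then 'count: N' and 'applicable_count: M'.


0 match(es); 0 pass the dangling check.
count: 0
applicable_count: 0
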